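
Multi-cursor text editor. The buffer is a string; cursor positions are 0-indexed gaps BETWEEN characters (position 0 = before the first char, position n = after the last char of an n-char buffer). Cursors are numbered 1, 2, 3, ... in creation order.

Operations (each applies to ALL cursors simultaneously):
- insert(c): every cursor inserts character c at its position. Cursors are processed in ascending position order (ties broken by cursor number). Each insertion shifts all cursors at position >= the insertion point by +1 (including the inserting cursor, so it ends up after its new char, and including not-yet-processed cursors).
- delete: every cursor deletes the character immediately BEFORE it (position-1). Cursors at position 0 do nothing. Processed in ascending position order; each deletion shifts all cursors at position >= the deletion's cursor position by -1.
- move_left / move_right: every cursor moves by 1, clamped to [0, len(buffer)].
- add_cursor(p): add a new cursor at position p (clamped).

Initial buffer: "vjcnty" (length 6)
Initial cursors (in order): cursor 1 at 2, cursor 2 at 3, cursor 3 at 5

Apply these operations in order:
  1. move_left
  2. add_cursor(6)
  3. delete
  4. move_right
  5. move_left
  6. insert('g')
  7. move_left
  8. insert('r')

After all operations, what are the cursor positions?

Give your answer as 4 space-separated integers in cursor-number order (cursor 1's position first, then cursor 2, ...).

After op 1 (move_left): buffer="vjcnty" (len 6), cursors c1@1 c2@2 c3@4, authorship ......
After op 2 (add_cursor(6)): buffer="vjcnty" (len 6), cursors c1@1 c2@2 c3@4 c4@6, authorship ......
After op 3 (delete): buffer="ct" (len 2), cursors c1@0 c2@0 c3@1 c4@2, authorship ..
After op 4 (move_right): buffer="ct" (len 2), cursors c1@1 c2@1 c3@2 c4@2, authorship ..
After op 5 (move_left): buffer="ct" (len 2), cursors c1@0 c2@0 c3@1 c4@1, authorship ..
After op 6 (insert('g')): buffer="ggcggt" (len 6), cursors c1@2 c2@2 c3@5 c4@5, authorship 12.34.
After op 7 (move_left): buffer="ggcggt" (len 6), cursors c1@1 c2@1 c3@4 c4@4, authorship 12.34.
After op 8 (insert('r')): buffer="grrgcgrrgt" (len 10), cursors c1@3 c2@3 c3@8 c4@8, authorship 1122.3344.

Answer: 3 3 8 8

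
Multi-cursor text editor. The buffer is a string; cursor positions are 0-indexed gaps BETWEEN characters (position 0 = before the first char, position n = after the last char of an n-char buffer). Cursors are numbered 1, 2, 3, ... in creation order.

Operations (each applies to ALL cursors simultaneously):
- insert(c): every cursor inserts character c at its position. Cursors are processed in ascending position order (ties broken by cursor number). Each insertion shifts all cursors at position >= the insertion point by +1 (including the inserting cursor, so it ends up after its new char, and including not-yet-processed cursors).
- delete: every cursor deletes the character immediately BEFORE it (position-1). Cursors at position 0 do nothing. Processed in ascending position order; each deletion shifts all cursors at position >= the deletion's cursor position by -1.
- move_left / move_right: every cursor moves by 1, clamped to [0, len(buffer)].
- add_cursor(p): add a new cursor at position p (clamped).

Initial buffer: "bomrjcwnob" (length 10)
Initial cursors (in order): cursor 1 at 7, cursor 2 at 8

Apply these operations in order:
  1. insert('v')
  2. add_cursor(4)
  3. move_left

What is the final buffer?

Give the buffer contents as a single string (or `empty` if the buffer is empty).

Answer: bomrjcwvnvob

Derivation:
After op 1 (insert('v')): buffer="bomrjcwvnvob" (len 12), cursors c1@8 c2@10, authorship .......1.2..
After op 2 (add_cursor(4)): buffer="bomrjcwvnvob" (len 12), cursors c3@4 c1@8 c2@10, authorship .......1.2..
After op 3 (move_left): buffer="bomrjcwvnvob" (len 12), cursors c3@3 c1@7 c2@9, authorship .......1.2..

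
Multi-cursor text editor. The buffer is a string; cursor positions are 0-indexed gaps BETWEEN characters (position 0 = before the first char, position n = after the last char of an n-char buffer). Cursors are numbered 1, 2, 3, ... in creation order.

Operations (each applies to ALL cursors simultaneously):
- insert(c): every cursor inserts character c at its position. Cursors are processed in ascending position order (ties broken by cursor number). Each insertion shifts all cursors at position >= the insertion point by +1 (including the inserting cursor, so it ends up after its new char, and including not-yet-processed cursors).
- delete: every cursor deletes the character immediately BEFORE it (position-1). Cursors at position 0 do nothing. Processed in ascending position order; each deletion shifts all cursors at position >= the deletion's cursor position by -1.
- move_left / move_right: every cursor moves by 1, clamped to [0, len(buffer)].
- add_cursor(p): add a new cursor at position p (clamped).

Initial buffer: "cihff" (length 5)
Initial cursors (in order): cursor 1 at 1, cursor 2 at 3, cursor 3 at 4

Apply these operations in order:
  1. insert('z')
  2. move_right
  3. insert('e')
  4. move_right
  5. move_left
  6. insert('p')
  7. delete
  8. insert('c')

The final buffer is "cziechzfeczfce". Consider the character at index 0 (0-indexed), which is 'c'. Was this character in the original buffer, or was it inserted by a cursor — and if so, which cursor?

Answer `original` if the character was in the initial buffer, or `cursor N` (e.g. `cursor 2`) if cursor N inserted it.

Answer: original

Derivation:
After op 1 (insert('z')): buffer="czihzfzf" (len 8), cursors c1@2 c2@5 c3@7, authorship .1..2.3.
After op 2 (move_right): buffer="czihzfzf" (len 8), cursors c1@3 c2@6 c3@8, authorship .1..2.3.
After op 3 (insert('e')): buffer="cziehzfezfe" (len 11), cursors c1@4 c2@8 c3@11, authorship .1.1.2.23.3
After op 4 (move_right): buffer="cziehzfezfe" (len 11), cursors c1@5 c2@9 c3@11, authorship .1.1.2.23.3
After op 5 (move_left): buffer="cziehzfezfe" (len 11), cursors c1@4 c2@8 c3@10, authorship .1.1.2.23.3
After op 6 (insert('p')): buffer="cziephzfepzfpe" (len 14), cursors c1@5 c2@10 c3@13, authorship .1.11.2.223.33
After op 7 (delete): buffer="cziehzfezfe" (len 11), cursors c1@4 c2@8 c3@10, authorship .1.1.2.23.3
After op 8 (insert('c')): buffer="cziechzfeczfce" (len 14), cursors c1@5 c2@10 c3@13, authorship .1.11.2.223.33
Authorship (.=original, N=cursor N): . 1 . 1 1 . 2 . 2 2 3 . 3 3
Index 0: author = original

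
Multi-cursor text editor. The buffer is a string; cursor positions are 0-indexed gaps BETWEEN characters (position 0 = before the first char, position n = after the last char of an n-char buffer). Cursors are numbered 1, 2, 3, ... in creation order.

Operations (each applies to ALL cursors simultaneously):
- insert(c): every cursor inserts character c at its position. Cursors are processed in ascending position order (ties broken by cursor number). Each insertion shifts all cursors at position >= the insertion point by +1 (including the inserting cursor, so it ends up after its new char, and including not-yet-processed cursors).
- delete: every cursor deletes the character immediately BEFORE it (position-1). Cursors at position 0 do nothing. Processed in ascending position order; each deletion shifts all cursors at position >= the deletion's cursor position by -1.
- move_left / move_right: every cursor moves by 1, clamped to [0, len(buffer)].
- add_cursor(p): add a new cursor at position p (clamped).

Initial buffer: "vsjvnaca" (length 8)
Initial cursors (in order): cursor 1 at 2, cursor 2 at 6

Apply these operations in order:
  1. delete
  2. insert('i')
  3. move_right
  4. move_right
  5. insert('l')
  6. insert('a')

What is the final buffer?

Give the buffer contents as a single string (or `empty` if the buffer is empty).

After op 1 (delete): buffer="vjvnca" (len 6), cursors c1@1 c2@4, authorship ......
After op 2 (insert('i')): buffer="vijvnica" (len 8), cursors c1@2 c2@6, authorship .1...2..
After op 3 (move_right): buffer="vijvnica" (len 8), cursors c1@3 c2@7, authorship .1...2..
After op 4 (move_right): buffer="vijvnica" (len 8), cursors c1@4 c2@8, authorship .1...2..
After op 5 (insert('l')): buffer="vijvlnical" (len 10), cursors c1@5 c2@10, authorship .1..1.2..2
After op 6 (insert('a')): buffer="vijvlanicala" (len 12), cursors c1@6 c2@12, authorship .1..11.2..22

Answer: vijvlanicala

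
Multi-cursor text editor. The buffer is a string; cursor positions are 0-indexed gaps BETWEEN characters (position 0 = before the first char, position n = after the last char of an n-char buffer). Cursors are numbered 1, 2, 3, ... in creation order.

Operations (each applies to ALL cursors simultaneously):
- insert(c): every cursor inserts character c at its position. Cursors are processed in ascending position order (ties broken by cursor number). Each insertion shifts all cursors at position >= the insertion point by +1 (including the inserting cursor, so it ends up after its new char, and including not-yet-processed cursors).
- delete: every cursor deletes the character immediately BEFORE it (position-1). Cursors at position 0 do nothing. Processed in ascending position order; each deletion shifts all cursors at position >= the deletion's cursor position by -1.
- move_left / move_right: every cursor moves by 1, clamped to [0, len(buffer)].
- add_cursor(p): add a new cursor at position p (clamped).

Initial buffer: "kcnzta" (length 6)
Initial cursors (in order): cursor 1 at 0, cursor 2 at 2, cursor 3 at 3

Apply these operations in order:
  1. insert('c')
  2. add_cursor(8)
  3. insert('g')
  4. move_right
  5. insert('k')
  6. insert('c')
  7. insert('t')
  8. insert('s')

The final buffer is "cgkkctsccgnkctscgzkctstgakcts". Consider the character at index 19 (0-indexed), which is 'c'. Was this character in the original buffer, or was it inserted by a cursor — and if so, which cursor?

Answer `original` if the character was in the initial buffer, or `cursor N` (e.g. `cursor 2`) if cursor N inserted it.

After op 1 (insert('c')): buffer="ckccnczta" (len 9), cursors c1@1 c2@4 c3@6, authorship 1..2.3...
After op 2 (add_cursor(8)): buffer="ckccnczta" (len 9), cursors c1@1 c2@4 c3@6 c4@8, authorship 1..2.3...
After op 3 (insert('g')): buffer="cgkccgncgztga" (len 13), cursors c1@2 c2@6 c3@9 c4@12, authorship 11..22.33..4.
After op 4 (move_right): buffer="cgkccgncgztga" (len 13), cursors c1@3 c2@7 c3@10 c4@13, authorship 11..22.33..4.
After op 5 (insert('k')): buffer="cgkkccgnkcgzktgak" (len 17), cursors c1@4 c2@9 c3@13 c4@17, authorship 11.1.22.233.3.4.4
After op 6 (insert('c')): buffer="cgkkcccgnkccgzkctgakc" (len 21), cursors c1@5 c2@11 c3@16 c4@21, authorship 11.11.22.2233.33.4.44
After op 7 (insert('t')): buffer="cgkkctccgnkctcgzkcttgakct" (len 25), cursors c1@6 c2@13 c3@19 c4@25, authorship 11.111.22.22233.333.4.444
After op 8 (insert('s')): buffer="cgkkctsccgnkctscgzkctstgakcts" (len 29), cursors c1@7 c2@15 c3@22 c4@29, authorship 11.1111.22.222233.3333.4.4444
Authorship (.=original, N=cursor N): 1 1 . 1 1 1 1 . 2 2 . 2 2 2 2 3 3 . 3 3 3 3 . 4 . 4 4 4 4
Index 19: author = 3

Answer: cursor 3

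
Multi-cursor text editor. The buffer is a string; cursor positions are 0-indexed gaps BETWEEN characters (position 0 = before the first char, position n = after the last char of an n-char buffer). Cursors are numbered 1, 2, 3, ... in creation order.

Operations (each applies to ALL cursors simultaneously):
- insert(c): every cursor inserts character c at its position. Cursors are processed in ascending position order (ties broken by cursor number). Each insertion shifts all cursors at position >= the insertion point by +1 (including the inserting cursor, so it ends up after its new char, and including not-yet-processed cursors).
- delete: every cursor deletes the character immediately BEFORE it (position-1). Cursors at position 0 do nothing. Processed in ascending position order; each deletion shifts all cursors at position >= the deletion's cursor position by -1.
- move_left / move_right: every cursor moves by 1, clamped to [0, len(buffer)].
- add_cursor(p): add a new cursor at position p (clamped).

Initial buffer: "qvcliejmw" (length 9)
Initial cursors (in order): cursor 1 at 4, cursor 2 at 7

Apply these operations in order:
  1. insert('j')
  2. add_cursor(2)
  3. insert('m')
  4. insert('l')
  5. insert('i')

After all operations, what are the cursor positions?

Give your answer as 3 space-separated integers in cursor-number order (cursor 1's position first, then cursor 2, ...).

After op 1 (insert('j')): buffer="qvcljiejjmw" (len 11), cursors c1@5 c2@9, authorship ....1...2..
After op 2 (add_cursor(2)): buffer="qvcljiejjmw" (len 11), cursors c3@2 c1@5 c2@9, authorship ....1...2..
After op 3 (insert('m')): buffer="qvmcljmiejjmmw" (len 14), cursors c3@3 c1@7 c2@12, authorship ..3..11...22..
After op 4 (insert('l')): buffer="qvmlcljmliejjmlmw" (len 17), cursors c3@4 c1@9 c2@15, authorship ..33..111...222..
After op 5 (insert('i')): buffer="qvmlicljmliiejjmlimw" (len 20), cursors c3@5 c1@11 c2@18, authorship ..333..1111...2222..

Answer: 11 18 5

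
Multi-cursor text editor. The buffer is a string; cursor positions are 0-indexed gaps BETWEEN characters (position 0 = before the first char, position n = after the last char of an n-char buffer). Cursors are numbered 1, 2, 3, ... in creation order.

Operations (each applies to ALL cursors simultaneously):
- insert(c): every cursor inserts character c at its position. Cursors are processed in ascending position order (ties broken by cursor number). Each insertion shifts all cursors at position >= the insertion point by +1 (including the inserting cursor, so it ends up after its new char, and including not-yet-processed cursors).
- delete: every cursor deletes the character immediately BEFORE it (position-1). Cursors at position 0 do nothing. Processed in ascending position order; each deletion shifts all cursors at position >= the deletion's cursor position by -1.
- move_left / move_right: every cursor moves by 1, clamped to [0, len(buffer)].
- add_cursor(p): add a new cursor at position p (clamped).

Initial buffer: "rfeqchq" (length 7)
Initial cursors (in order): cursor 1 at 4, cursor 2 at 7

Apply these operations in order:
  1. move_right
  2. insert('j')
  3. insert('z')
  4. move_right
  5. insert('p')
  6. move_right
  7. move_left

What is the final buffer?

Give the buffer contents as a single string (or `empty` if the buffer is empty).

Answer: rfeqcjzhpqjzp

Derivation:
After op 1 (move_right): buffer="rfeqchq" (len 7), cursors c1@5 c2@7, authorship .......
After op 2 (insert('j')): buffer="rfeqcjhqj" (len 9), cursors c1@6 c2@9, authorship .....1..2
After op 3 (insert('z')): buffer="rfeqcjzhqjz" (len 11), cursors c1@7 c2@11, authorship .....11..22
After op 4 (move_right): buffer="rfeqcjzhqjz" (len 11), cursors c1@8 c2@11, authorship .....11..22
After op 5 (insert('p')): buffer="rfeqcjzhpqjzp" (len 13), cursors c1@9 c2@13, authorship .....11.1.222
After op 6 (move_right): buffer="rfeqcjzhpqjzp" (len 13), cursors c1@10 c2@13, authorship .....11.1.222
After op 7 (move_left): buffer="rfeqcjzhpqjzp" (len 13), cursors c1@9 c2@12, authorship .....11.1.222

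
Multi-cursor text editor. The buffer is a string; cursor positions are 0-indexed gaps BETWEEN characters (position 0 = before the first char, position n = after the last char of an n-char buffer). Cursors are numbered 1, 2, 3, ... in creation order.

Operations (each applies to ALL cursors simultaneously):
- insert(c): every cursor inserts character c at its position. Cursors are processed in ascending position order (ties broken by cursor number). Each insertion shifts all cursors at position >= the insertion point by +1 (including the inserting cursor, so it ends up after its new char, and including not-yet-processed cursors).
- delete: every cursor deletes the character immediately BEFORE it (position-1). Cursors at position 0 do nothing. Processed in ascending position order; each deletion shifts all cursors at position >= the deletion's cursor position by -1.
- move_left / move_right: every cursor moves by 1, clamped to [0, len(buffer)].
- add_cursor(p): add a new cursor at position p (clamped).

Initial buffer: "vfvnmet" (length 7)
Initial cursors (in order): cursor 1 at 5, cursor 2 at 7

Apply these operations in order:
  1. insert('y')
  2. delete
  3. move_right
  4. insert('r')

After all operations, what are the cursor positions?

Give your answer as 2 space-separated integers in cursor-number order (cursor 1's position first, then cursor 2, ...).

After op 1 (insert('y')): buffer="vfvnmyety" (len 9), cursors c1@6 c2@9, authorship .....1..2
After op 2 (delete): buffer="vfvnmet" (len 7), cursors c1@5 c2@7, authorship .......
After op 3 (move_right): buffer="vfvnmet" (len 7), cursors c1@6 c2@7, authorship .......
After op 4 (insert('r')): buffer="vfvnmertr" (len 9), cursors c1@7 c2@9, authorship ......1.2

Answer: 7 9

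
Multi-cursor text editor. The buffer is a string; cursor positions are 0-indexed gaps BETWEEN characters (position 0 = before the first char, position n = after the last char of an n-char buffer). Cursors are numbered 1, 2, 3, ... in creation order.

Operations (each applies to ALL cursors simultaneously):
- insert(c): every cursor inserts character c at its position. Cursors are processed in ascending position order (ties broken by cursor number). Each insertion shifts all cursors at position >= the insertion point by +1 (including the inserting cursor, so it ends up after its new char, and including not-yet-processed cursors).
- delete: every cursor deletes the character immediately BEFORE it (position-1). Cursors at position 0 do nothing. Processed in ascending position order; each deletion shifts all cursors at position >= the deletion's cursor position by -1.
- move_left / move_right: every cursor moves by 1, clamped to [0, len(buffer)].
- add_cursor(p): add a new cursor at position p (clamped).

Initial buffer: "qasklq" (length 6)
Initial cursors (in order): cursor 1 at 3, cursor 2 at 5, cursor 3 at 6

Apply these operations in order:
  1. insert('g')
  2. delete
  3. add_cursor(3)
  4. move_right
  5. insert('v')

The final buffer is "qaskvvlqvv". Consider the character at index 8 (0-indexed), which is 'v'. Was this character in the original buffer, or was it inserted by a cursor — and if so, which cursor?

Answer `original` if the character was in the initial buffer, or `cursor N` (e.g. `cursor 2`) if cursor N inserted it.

After op 1 (insert('g')): buffer="qasgklgqg" (len 9), cursors c1@4 c2@7 c3@9, authorship ...1..2.3
After op 2 (delete): buffer="qasklq" (len 6), cursors c1@3 c2@5 c3@6, authorship ......
After op 3 (add_cursor(3)): buffer="qasklq" (len 6), cursors c1@3 c4@3 c2@5 c3@6, authorship ......
After op 4 (move_right): buffer="qasklq" (len 6), cursors c1@4 c4@4 c2@6 c3@6, authorship ......
After op 5 (insert('v')): buffer="qaskvvlqvv" (len 10), cursors c1@6 c4@6 c2@10 c3@10, authorship ....14..23
Authorship (.=original, N=cursor N): . . . . 1 4 . . 2 3
Index 8: author = 2

Answer: cursor 2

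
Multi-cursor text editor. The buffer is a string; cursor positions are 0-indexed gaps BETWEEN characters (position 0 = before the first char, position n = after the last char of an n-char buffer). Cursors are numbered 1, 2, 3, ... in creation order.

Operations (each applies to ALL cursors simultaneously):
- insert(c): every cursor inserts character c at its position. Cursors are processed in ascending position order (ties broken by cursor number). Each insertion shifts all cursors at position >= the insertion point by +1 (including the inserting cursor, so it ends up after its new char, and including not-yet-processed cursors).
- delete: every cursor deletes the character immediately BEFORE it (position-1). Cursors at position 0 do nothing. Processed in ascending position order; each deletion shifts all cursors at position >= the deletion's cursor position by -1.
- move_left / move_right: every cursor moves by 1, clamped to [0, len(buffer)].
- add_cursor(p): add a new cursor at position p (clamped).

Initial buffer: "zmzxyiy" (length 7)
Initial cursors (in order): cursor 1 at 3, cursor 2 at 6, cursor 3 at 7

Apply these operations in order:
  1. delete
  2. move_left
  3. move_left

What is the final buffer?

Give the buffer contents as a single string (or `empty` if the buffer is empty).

Answer: zmxy

Derivation:
After op 1 (delete): buffer="zmxy" (len 4), cursors c1@2 c2@4 c3@4, authorship ....
After op 2 (move_left): buffer="zmxy" (len 4), cursors c1@1 c2@3 c3@3, authorship ....
After op 3 (move_left): buffer="zmxy" (len 4), cursors c1@0 c2@2 c3@2, authorship ....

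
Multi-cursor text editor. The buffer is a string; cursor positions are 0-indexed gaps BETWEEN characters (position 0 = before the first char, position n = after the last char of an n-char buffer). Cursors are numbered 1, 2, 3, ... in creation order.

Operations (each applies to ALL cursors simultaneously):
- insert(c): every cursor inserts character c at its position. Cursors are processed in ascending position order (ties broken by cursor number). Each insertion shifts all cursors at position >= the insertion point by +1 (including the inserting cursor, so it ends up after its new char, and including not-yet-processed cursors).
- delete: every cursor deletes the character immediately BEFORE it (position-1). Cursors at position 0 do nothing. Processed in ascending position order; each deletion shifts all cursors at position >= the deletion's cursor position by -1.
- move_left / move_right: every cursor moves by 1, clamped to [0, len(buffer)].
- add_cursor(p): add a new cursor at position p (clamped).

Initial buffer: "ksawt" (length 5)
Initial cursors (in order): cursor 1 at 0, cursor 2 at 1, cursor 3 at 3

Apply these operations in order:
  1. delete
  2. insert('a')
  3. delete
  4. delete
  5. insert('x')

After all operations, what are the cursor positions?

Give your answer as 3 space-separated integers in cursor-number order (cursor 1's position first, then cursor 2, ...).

Answer: 3 3 3

Derivation:
After op 1 (delete): buffer="swt" (len 3), cursors c1@0 c2@0 c3@1, authorship ...
After op 2 (insert('a')): buffer="aasawt" (len 6), cursors c1@2 c2@2 c3@4, authorship 12.3..
After op 3 (delete): buffer="swt" (len 3), cursors c1@0 c2@0 c3@1, authorship ...
After op 4 (delete): buffer="wt" (len 2), cursors c1@0 c2@0 c3@0, authorship ..
After op 5 (insert('x')): buffer="xxxwt" (len 5), cursors c1@3 c2@3 c3@3, authorship 123..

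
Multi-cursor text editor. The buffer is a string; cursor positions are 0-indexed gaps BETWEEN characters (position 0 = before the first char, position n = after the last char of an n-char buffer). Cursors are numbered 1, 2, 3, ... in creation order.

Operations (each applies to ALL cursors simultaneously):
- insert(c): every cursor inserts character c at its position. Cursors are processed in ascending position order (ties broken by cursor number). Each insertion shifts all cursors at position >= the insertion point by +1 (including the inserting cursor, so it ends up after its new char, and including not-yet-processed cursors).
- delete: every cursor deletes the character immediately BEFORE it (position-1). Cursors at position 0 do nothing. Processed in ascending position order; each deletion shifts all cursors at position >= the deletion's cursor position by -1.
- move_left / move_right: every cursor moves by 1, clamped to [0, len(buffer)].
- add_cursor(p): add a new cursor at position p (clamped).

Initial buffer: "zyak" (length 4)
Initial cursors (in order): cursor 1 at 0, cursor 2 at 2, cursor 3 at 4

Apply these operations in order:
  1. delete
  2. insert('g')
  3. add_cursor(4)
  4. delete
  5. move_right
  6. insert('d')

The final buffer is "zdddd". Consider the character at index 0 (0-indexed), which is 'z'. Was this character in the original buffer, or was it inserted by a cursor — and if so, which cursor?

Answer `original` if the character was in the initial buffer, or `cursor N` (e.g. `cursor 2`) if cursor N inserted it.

After op 1 (delete): buffer="za" (len 2), cursors c1@0 c2@1 c3@2, authorship ..
After op 2 (insert('g')): buffer="gzgag" (len 5), cursors c1@1 c2@3 c3@5, authorship 1.2.3
After op 3 (add_cursor(4)): buffer="gzgag" (len 5), cursors c1@1 c2@3 c4@4 c3@5, authorship 1.2.3
After op 4 (delete): buffer="z" (len 1), cursors c1@0 c2@1 c3@1 c4@1, authorship .
After op 5 (move_right): buffer="z" (len 1), cursors c1@1 c2@1 c3@1 c4@1, authorship .
After op 6 (insert('d')): buffer="zdddd" (len 5), cursors c1@5 c2@5 c3@5 c4@5, authorship .1234
Authorship (.=original, N=cursor N): . 1 2 3 4
Index 0: author = original

Answer: original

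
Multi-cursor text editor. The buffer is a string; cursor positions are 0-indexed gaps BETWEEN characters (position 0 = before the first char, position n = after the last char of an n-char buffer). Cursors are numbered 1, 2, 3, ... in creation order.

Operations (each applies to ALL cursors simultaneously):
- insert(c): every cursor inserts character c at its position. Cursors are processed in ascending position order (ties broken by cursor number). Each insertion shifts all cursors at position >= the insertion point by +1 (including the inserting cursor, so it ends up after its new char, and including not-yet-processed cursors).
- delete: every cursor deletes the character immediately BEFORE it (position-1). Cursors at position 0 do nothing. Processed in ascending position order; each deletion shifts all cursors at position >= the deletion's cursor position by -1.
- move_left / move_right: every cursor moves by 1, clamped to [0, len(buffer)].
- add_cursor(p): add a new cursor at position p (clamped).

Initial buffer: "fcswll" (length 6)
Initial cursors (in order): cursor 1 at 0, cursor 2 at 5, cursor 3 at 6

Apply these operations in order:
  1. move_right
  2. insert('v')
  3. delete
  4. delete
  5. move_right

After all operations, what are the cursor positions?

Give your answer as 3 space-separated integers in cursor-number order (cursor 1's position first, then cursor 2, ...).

After op 1 (move_right): buffer="fcswll" (len 6), cursors c1@1 c2@6 c3@6, authorship ......
After op 2 (insert('v')): buffer="fvcswllvv" (len 9), cursors c1@2 c2@9 c3@9, authorship .1.....23
After op 3 (delete): buffer="fcswll" (len 6), cursors c1@1 c2@6 c3@6, authorship ......
After op 4 (delete): buffer="csw" (len 3), cursors c1@0 c2@3 c3@3, authorship ...
After op 5 (move_right): buffer="csw" (len 3), cursors c1@1 c2@3 c3@3, authorship ...

Answer: 1 3 3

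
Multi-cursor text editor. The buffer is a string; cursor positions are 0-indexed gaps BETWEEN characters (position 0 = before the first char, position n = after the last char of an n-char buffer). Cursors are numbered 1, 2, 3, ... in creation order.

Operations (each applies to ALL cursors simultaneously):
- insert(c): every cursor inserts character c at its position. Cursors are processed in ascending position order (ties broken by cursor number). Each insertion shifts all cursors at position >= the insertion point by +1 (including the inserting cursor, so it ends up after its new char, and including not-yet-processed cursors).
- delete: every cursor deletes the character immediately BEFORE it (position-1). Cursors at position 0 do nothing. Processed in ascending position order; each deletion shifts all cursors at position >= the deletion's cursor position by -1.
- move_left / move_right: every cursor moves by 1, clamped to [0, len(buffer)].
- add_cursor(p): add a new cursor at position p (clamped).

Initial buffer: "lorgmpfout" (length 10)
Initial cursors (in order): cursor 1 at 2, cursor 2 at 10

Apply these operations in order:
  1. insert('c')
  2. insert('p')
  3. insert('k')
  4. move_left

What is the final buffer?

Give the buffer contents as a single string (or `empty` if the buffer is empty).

Answer: locpkrgmpfoutcpk

Derivation:
After op 1 (insert('c')): buffer="locrgmpfoutc" (len 12), cursors c1@3 c2@12, authorship ..1........2
After op 2 (insert('p')): buffer="locprgmpfoutcp" (len 14), cursors c1@4 c2@14, authorship ..11........22
After op 3 (insert('k')): buffer="locpkrgmpfoutcpk" (len 16), cursors c1@5 c2@16, authorship ..111........222
After op 4 (move_left): buffer="locpkrgmpfoutcpk" (len 16), cursors c1@4 c2@15, authorship ..111........222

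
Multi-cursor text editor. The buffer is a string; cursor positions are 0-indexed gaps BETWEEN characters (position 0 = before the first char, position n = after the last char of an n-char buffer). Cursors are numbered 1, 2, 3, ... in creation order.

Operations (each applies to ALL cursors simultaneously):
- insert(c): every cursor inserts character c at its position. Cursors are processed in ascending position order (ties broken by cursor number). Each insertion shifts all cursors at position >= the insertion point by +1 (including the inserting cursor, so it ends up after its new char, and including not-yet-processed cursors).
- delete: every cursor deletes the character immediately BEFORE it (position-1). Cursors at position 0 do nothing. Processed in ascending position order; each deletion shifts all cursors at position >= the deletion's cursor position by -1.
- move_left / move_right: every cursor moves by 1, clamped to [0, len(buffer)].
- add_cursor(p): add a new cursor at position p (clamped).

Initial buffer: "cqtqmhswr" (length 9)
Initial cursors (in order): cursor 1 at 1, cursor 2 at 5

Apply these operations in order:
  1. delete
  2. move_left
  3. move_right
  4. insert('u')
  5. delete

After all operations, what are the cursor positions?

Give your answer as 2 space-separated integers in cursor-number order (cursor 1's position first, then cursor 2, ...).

After op 1 (delete): buffer="qtqhswr" (len 7), cursors c1@0 c2@3, authorship .......
After op 2 (move_left): buffer="qtqhswr" (len 7), cursors c1@0 c2@2, authorship .......
After op 3 (move_right): buffer="qtqhswr" (len 7), cursors c1@1 c2@3, authorship .......
After op 4 (insert('u')): buffer="qutquhswr" (len 9), cursors c1@2 c2@5, authorship .1..2....
After op 5 (delete): buffer="qtqhswr" (len 7), cursors c1@1 c2@3, authorship .......

Answer: 1 3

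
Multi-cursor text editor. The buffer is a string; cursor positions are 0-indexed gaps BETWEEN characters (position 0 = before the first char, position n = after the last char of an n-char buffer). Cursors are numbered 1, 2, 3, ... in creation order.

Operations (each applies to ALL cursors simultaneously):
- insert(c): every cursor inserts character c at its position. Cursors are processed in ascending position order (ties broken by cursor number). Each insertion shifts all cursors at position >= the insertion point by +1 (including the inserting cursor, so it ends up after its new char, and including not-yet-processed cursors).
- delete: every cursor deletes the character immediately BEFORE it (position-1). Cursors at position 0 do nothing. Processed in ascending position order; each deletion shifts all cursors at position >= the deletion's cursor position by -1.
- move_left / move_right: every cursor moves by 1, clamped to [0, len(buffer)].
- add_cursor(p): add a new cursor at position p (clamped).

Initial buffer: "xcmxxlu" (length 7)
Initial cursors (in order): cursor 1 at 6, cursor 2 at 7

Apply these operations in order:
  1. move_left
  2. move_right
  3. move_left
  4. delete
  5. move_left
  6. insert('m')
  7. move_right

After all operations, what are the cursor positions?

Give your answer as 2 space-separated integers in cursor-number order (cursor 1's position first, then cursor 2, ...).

After op 1 (move_left): buffer="xcmxxlu" (len 7), cursors c1@5 c2@6, authorship .......
After op 2 (move_right): buffer="xcmxxlu" (len 7), cursors c1@6 c2@7, authorship .......
After op 3 (move_left): buffer="xcmxxlu" (len 7), cursors c1@5 c2@6, authorship .......
After op 4 (delete): buffer="xcmxu" (len 5), cursors c1@4 c2@4, authorship .....
After op 5 (move_left): buffer="xcmxu" (len 5), cursors c1@3 c2@3, authorship .....
After op 6 (insert('m')): buffer="xcmmmxu" (len 7), cursors c1@5 c2@5, authorship ...12..
After op 7 (move_right): buffer="xcmmmxu" (len 7), cursors c1@6 c2@6, authorship ...12..

Answer: 6 6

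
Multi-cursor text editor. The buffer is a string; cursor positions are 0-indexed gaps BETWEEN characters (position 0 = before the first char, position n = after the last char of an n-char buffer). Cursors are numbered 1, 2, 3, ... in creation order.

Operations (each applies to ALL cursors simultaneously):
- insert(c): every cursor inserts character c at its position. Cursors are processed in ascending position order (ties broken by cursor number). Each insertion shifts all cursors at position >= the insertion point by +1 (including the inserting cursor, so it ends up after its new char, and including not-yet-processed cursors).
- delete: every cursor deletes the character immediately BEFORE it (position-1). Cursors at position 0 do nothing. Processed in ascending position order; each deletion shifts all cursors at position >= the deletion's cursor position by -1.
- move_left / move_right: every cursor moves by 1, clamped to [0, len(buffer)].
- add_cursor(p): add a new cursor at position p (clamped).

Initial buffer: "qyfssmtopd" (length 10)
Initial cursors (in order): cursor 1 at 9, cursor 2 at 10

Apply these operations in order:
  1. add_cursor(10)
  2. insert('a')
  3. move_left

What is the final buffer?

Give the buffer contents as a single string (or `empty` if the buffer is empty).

Answer: qyfssmtopadaa

Derivation:
After op 1 (add_cursor(10)): buffer="qyfssmtopd" (len 10), cursors c1@9 c2@10 c3@10, authorship ..........
After op 2 (insert('a')): buffer="qyfssmtopadaa" (len 13), cursors c1@10 c2@13 c3@13, authorship .........1.23
After op 3 (move_left): buffer="qyfssmtopadaa" (len 13), cursors c1@9 c2@12 c3@12, authorship .........1.23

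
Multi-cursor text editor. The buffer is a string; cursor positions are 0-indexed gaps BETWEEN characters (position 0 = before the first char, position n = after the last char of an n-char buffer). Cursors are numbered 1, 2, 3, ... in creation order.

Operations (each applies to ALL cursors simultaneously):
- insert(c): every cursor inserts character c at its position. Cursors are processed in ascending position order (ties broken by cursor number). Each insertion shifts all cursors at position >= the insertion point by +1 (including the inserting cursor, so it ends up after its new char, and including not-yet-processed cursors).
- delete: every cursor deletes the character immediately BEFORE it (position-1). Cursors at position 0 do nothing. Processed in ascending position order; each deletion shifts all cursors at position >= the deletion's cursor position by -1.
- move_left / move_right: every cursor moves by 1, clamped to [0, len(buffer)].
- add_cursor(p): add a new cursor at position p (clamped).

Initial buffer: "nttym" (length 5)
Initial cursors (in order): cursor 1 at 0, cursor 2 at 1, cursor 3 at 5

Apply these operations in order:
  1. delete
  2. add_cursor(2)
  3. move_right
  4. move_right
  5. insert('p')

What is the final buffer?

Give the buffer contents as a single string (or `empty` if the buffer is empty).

After op 1 (delete): buffer="tty" (len 3), cursors c1@0 c2@0 c3@3, authorship ...
After op 2 (add_cursor(2)): buffer="tty" (len 3), cursors c1@0 c2@0 c4@2 c3@3, authorship ...
After op 3 (move_right): buffer="tty" (len 3), cursors c1@1 c2@1 c3@3 c4@3, authorship ...
After op 4 (move_right): buffer="tty" (len 3), cursors c1@2 c2@2 c3@3 c4@3, authorship ...
After op 5 (insert('p')): buffer="ttppypp" (len 7), cursors c1@4 c2@4 c3@7 c4@7, authorship ..12.34

Answer: ttppypp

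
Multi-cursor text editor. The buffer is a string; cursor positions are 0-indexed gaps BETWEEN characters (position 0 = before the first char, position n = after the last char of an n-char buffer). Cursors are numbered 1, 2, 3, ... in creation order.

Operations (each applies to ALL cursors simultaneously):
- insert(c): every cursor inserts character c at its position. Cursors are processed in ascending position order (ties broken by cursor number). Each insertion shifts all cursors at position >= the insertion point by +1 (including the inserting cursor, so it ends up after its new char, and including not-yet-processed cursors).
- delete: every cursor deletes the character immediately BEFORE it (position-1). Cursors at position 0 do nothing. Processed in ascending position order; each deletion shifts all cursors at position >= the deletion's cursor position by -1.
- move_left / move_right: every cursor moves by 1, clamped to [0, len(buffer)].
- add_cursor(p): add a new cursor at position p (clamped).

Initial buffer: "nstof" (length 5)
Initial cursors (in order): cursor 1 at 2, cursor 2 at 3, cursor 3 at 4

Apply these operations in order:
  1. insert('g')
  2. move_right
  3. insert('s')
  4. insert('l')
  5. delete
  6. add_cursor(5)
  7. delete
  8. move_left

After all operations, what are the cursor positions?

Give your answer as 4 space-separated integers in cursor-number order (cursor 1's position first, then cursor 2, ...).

After op 1 (insert('g')): buffer="nsgtgogf" (len 8), cursors c1@3 c2@5 c3@7, authorship ..1.2.3.
After op 2 (move_right): buffer="nsgtgogf" (len 8), cursors c1@4 c2@6 c3@8, authorship ..1.2.3.
After op 3 (insert('s')): buffer="nsgtsgosgfs" (len 11), cursors c1@5 c2@8 c3@11, authorship ..1.12.23.3
After op 4 (insert('l')): buffer="nsgtslgoslgfsl" (len 14), cursors c1@6 c2@10 c3@14, authorship ..1.112.223.33
After op 5 (delete): buffer="nsgtsgosgfs" (len 11), cursors c1@5 c2@8 c3@11, authorship ..1.12.23.3
After op 6 (add_cursor(5)): buffer="nsgtsgosgfs" (len 11), cursors c1@5 c4@5 c2@8 c3@11, authorship ..1.12.23.3
After op 7 (delete): buffer="nsggogf" (len 7), cursors c1@3 c4@3 c2@5 c3@7, authorship ..12.3.
After op 8 (move_left): buffer="nsggogf" (len 7), cursors c1@2 c4@2 c2@4 c3@6, authorship ..12.3.

Answer: 2 4 6 2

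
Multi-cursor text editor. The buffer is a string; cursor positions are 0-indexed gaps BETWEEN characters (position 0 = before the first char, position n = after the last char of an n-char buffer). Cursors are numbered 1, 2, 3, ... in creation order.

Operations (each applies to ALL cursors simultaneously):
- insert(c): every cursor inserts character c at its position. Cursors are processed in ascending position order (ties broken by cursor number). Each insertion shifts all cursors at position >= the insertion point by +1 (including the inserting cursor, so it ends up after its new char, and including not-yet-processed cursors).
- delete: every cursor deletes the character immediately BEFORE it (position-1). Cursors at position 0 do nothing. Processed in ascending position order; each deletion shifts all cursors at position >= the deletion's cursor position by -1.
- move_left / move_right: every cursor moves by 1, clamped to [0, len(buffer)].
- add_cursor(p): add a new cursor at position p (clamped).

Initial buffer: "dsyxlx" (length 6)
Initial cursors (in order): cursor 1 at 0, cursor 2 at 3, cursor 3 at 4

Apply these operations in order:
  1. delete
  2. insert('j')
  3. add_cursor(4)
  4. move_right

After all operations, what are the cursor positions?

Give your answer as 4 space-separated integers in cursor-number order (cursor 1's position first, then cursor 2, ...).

Answer: 2 6 6 5

Derivation:
After op 1 (delete): buffer="dslx" (len 4), cursors c1@0 c2@2 c3@2, authorship ....
After op 2 (insert('j')): buffer="jdsjjlx" (len 7), cursors c1@1 c2@5 c3@5, authorship 1..23..
After op 3 (add_cursor(4)): buffer="jdsjjlx" (len 7), cursors c1@1 c4@4 c2@5 c3@5, authorship 1..23..
After op 4 (move_right): buffer="jdsjjlx" (len 7), cursors c1@2 c4@5 c2@6 c3@6, authorship 1..23..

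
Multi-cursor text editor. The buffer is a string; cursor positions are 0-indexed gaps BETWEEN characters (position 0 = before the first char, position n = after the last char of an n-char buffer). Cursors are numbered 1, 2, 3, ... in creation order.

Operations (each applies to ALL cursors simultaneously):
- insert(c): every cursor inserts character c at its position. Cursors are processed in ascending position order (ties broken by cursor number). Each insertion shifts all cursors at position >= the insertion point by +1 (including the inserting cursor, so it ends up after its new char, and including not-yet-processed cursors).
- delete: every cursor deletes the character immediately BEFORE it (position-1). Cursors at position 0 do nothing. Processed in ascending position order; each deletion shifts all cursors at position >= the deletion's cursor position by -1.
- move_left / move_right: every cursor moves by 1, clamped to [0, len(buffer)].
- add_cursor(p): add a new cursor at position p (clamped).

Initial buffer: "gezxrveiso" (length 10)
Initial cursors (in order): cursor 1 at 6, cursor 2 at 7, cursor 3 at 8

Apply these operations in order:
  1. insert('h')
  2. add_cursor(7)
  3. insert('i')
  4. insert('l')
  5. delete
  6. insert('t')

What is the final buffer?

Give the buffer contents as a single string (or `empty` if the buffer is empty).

Answer: gezxrvhiittehitihitso

Derivation:
After op 1 (insert('h')): buffer="gezxrvhehihso" (len 13), cursors c1@7 c2@9 c3@11, authorship ......1.2.3..
After op 2 (add_cursor(7)): buffer="gezxrvhehihso" (len 13), cursors c1@7 c4@7 c2@9 c3@11, authorship ......1.2.3..
After op 3 (insert('i')): buffer="gezxrvhiiehiihiso" (len 17), cursors c1@9 c4@9 c2@12 c3@15, authorship ......114.22.33..
After op 4 (insert('l')): buffer="gezxrvhiillehilihilso" (len 21), cursors c1@11 c4@11 c2@15 c3@19, authorship ......11414.222.333..
After op 5 (delete): buffer="gezxrvhiiehiihiso" (len 17), cursors c1@9 c4@9 c2@12 c3@15, authorship ......114.22.33..
After op 6 (insert('t')): buffer="gezxrvhiittehitihitso" (len 21), cursors c1@11 c4@11 c2@15 c3@19, authorship ......11414.222.333..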